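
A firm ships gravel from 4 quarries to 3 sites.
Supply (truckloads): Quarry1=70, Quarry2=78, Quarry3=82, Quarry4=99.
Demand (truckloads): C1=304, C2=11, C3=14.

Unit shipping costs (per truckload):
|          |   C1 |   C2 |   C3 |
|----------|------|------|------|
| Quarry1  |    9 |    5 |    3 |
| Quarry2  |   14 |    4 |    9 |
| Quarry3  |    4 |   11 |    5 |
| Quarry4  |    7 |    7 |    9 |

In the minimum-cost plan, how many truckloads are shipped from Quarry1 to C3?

14

The minimum-cost plan:
  Quarry1->C1: 56 × 9 = 504
  Quarry1->C3: 14 × 3 = 42
  Quarry2->C1: 67 × 14 = 938
  Quarry2->C2: 11 × 4 = 44
  Quarry3->C1: 82 × 4 = 328
  Quarry4->C1: 99 × 7 = 693
Total cost = 2549.
So Quarry1→C3 carries 14 truckloads.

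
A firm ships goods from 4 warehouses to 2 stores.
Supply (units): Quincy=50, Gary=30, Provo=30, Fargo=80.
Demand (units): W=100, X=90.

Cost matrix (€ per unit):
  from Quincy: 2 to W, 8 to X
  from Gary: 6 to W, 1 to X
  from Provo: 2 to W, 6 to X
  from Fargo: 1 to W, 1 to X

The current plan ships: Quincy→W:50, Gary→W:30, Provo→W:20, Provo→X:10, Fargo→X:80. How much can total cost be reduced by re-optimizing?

190

Current plan cost = 50·2 + 30·6 + 20·2 + 10·6 + 80·1 = €460.
Optimal plan:
  Quincy–W: 50 units
  Gary–X: 30 units
  Provo–W: 30 units
  Fargo–W: 20 units
  Fargo–X: 60 units
Optimal cost = €270.
Saving = 460 − 270 = €190.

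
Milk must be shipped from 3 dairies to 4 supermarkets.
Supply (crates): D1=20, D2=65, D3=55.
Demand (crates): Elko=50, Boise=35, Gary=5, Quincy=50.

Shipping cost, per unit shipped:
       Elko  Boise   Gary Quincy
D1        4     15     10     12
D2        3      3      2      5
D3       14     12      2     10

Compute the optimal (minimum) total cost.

One minimum-cost allocation:
  D1 to Elko: 20 × 4 = 80
  D2 to Elko: 30 × 3 = 90
  D2 to Boise: 35 × 3 = 105
  D3 to Gary: 5 × 2 = 10
  D3 to Quincy: 50 × 10 = 500
Total = 80 + 90 + 105 + 10 + 500 = 785.
(Supply check: D1 ships 20; D2 ships 65; D3 ships 55.)

785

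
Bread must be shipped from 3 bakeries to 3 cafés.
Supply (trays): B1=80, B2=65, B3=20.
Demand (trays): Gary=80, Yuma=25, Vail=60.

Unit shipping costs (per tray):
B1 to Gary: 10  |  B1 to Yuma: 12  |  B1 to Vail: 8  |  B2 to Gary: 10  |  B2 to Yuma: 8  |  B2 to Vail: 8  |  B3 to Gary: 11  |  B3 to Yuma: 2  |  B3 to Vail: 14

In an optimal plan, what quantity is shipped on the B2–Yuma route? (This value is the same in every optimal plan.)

Solving gives:
  B1 to Gary: 20 trays
  B1 to Vail: 60 trays
  B2 to Gary: 60 trays
  B2 to Yuma: 5 trays
  B3 to Yuma: 20 trays
Total cost = 1360.
So B2→Yuma carries 5 trays.

5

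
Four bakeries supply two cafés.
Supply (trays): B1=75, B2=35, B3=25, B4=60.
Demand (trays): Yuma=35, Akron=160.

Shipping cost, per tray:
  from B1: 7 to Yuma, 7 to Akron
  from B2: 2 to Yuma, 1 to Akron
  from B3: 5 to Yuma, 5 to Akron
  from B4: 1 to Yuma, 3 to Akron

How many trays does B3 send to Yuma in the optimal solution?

Solving gives:
  B1–Akron: 75 trays
  B2–Akron: 35 trays
  B3–Akron: 25 trays
  B4–Yuma: 35 trays
  B4–Akron: 25 trays
Total cost = 795.
The route B3→Yuma is not used.

0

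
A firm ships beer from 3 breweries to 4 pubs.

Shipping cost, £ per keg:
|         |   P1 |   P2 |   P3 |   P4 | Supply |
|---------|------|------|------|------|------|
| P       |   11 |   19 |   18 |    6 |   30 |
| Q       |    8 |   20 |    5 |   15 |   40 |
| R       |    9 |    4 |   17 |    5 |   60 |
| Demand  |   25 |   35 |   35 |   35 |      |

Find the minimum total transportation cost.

740

An optimal shipping plan:
  P→P4: 30 kegs
  Q→P1: 5 kegs
  Q→P3: 35 kegs
  R→P1: 20 kegs
  R→P2: 35 kegs
  R→P4: 5 kegs
Total cost = £740.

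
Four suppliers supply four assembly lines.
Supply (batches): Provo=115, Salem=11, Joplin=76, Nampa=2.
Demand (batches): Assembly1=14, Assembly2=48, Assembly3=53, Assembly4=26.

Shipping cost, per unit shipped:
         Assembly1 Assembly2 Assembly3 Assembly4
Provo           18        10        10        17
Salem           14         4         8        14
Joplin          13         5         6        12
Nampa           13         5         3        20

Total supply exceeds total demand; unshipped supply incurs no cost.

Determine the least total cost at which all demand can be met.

1244

One minimum-cost allocation:
  Provo to Assembly3: 51 × 10 = 510
  Provo to Assembly4: 1 × 17 = 17
  Salem to Assembly2: 11 × 4 = 44
  Joplin to Assembly1: 14 × 13 = 182
  Joplin to Assembly2: 37 × 5 = 185
  Joplin to Assembly4: 25 × 12 = 300
  Nampa to Assembly3: 2 × 3 = 6
Total = 510 + 17 + 44 + 182 + 185 + 300 + 6 = 1244.
(Supply check: Provo ships 52; Salem ships 11; Joplin ships 76; Nampa ships 2.)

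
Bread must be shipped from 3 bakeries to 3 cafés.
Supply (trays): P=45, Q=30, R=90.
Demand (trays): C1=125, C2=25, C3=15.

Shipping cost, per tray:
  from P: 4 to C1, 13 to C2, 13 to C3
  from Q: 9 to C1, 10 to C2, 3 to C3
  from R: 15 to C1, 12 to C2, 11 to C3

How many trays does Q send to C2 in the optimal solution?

0

Optimal shipments:
  P->C1: 45 × 4 = 180
  Q->C1: 15 × 9 = 135
  Q->C3: 15 × 3 = 45
  R->C1: 65 × 15 = 975
  R->C2: 25 × 12 = 300
Total cost = 1635.
The route Q→C2 is not used.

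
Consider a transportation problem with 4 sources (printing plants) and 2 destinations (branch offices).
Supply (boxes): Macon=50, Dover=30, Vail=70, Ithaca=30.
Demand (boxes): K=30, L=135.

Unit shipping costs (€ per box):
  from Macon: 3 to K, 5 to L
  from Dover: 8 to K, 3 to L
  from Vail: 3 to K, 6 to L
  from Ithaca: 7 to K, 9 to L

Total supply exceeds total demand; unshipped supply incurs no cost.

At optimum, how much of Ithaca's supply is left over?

An optimal plan:
  Macon to L: 50 × €5 = €250
  Dover to L: 30 × €3 = €90
  Vail to K: 30 × €3 = €90
  Vail to L: 40 × €6 = €240
  Ithaca to L: 15 × €9 = €135
Total cost = €805.
Ithaca ships 15 of its 30, leaving 15.

15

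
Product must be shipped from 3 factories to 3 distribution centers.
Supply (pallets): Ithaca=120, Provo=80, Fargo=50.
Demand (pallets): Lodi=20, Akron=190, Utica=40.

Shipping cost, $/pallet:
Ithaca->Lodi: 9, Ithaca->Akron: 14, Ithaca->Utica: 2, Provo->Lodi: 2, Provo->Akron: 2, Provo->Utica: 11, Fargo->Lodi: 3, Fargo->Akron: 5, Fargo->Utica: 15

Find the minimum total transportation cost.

1510

One minimum-cost allocation:
  Ithaca to Lodi: 20 × $9 = $180
  Ithaca to Akron: 60 × $14 = $840
  Ithaca to Utica: 40 × $2 = $80
  Provo to Akron: 80 × $2 = $160
  Fargo to Akron: 50 × $5 = $250
Total = 180 + 840 + 80 + 160 + 250 = $1510.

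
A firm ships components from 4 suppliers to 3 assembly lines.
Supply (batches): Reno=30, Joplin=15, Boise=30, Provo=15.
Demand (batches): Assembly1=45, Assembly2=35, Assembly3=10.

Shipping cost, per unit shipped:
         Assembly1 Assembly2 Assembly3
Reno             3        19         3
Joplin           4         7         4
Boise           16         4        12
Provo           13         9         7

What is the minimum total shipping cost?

385

One minimum-cost allocation:
  Reno to Assembly1: 30 × 3 = 90
  Joplin to Assembly1: 15 × 4 = 60
  Boise to Assembly2: 30 × 4 = 120
  Provo to Assembly2: 5 × 9 = 45
  Provo to Assembly3: 10 × 7 = 70
Total = 90 + 60 + 120 + 45 + 70 = 385.
(Supply check: Reno ships 30; Joplin ships 15; Boise ships 30; Provo ships 15.)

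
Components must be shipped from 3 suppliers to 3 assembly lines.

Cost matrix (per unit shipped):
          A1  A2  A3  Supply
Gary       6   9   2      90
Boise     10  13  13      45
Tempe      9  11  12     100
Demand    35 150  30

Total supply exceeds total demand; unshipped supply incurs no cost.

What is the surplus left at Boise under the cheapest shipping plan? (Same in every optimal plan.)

20

An optimal plan:
  Gary→A1: 10 × 6 = 60
  Gary→A2: 50 × 9 = 450
  Gary→A3: 30 × 2 = 60
  Boise→A1: 25 × 10 = 250
  Tempe→A2: 100 × 11 = 1100
Total cost = 1920.
Boise ships 25 of its 45, leaving 20.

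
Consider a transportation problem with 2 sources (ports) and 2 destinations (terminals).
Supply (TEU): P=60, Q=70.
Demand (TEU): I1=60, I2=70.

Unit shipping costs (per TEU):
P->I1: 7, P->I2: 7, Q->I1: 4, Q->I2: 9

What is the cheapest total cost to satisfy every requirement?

750

One minimum-cost allocation:
  P to I2: 60 × 7 = 420
  Q to I1: 60 × 4 = 240
  Q to I2: 10 × 9 = 90
Total = 420 + 240 + 90 = 750.
(Supply check: P ships 60; Q ships 70.)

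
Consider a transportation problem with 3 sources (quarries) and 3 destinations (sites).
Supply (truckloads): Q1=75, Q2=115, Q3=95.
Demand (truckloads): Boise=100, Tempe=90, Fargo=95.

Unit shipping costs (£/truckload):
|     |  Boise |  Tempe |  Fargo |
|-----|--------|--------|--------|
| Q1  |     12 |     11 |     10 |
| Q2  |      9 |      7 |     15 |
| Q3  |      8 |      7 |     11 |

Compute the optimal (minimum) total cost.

Optimal allocation:
  Q1->Fargo: 75 × £10 = £750
  Q2->Boise: 25 × £9 = £225
  Q2->Tempe: 90 × £7 = £630
  Q3->Boise: 75 × £8 = £600
  Q3->Fargo: 20 × £11 = £220
Total = 750 + 225 + 630 + 600 + 220 = £2425.

2425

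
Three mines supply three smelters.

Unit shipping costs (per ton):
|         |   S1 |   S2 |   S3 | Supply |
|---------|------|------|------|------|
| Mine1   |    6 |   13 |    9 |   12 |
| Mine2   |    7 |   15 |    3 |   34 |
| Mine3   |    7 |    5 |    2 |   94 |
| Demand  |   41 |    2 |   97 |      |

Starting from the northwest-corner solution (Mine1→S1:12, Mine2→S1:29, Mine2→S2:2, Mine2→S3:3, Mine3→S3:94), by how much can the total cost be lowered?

Current plan cost = 12·6 + 29·7 + 2·15 + 3·3 + 94·2 = 502.
Optimal plan:
  Mine1 to S1: 12 × 6 = 72
  Mine2 to S1: 29 × 7 = 203
  Mine2 to S3: 5 × 3 = 15
  Mine3 to S2: 2 × 5 = 10
  Mine3 to S3: 92 × 2 = 184
Optimal cost = 484.
Saving = 502 − 484 = 18.

18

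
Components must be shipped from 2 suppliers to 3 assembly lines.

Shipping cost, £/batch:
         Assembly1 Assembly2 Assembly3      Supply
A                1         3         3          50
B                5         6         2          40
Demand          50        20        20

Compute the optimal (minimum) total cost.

210

One minimum-cost allocation:
  A→Assembly1: 50 × £1 = £50
  B→Assembly2: 20 × £6 = £120
  B→Assembly3: 20 × £2 = £40
Total = 50 + 120 + 40 = £210.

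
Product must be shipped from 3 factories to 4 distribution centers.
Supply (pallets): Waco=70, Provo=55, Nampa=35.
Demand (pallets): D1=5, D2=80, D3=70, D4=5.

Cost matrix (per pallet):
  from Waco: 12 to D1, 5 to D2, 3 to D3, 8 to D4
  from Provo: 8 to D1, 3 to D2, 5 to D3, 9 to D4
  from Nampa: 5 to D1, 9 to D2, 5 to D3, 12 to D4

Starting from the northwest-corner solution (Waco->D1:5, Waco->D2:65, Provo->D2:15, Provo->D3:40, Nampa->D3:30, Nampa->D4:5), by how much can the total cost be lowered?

215

Current plan cost = 5·12 + 65·5 + 15·3 + 40·5 + 30·5 + 5·12 = 840.
Optimal plan:
  Waco to D2: 25 × 5 = 125
  Waco to D3: 40 × 3 = 120
  Waco to D4: 5 × 8 = 40
  Provo to D2: 55 × 3 = 165
  Nampa to D1: 5 × 5 = 25
  Nampa to D3: 30 × 5 = 150
Optimal cost = 625.
Saving = 840 − 625 = 215.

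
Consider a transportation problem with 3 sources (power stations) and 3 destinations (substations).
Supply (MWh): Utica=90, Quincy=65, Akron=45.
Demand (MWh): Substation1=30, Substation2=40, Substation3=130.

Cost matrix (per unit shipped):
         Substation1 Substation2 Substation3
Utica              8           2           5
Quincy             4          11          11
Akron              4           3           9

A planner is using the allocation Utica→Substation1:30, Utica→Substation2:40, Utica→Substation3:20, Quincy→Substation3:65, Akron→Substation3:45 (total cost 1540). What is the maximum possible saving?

420

Current plan cost = 30·8 + 40·2 + 20·5 + 65·11 + 45·9 = 1540.
Optimal plan:
  Utica->Substation3: 90 × 5 = 450
  Quincy->Substation1: 30 × 4 = 120
  Quincy->Substation3: 35 × 11 = 385
  Akron->Substation2: 40 × 3 = 120
  Akron->Substation3: 5 × 9 = 45
Optimal cost = 1120.
Saving = 1540 − 1120 = 420.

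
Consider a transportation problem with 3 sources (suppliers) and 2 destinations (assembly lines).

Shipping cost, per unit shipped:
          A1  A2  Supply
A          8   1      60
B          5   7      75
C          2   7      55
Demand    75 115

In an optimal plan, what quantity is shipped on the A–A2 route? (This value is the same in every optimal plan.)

Optimal shipments:
  A->A2: 60 batches
  B->A1: 20 batches
  B->A2: 55 batches
  C->A1: 55 batches
Total cost = 655.
So A→A2 carries 60 batches.

60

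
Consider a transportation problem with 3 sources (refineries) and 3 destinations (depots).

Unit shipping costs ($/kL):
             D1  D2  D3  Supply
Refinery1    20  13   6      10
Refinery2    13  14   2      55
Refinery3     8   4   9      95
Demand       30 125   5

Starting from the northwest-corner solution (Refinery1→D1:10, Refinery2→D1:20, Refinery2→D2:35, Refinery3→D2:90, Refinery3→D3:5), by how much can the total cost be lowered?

165

Current plan cost = 10·20 + 20·13 + 35·14 + 90·4 + 5·9 = $1355.
Optimal plan:
  Refinery1–D2: 10 × $13 = $130
  Refinery2–D1: 30 × $13 = $390
  Refinery2–D2: 20 × $14 = $280
  Refinery2–D3: 5 × $2 = $10
  Refinery3–D2: 95 × $4 = $380
Optimal cost = $1190.
Saving = 1355 − 1190 = $165.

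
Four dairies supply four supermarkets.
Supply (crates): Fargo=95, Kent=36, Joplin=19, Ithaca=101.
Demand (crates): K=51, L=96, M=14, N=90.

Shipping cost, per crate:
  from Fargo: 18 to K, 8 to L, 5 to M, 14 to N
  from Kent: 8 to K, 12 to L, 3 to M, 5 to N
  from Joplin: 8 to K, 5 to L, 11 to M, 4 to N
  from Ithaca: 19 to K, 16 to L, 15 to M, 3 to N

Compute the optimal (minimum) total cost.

1592

An optimal shipping plan:
  Fargo->L: 81 × 8 = 648
  Fargo->M: 14 × 5 = 70
  Kent->K: 36 × 8 = 288
  Joplin->K: 15 × 8 = 120
  Joplin->L: 4 × 5 = 20
  Ithaca->L: 11 × 16 = 176
  Ithaca->N: 90 × 3 = 270
Total = 648 + 70 + 288 + 120 + 20 + 176 + 270 = 1592.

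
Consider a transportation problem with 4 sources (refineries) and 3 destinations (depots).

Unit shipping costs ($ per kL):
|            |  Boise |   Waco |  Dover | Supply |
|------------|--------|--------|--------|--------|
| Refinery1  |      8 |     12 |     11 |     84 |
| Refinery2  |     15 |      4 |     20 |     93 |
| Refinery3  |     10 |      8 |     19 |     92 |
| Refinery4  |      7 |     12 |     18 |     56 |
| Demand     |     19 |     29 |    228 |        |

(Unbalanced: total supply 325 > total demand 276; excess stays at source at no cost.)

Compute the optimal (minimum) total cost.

Optimal allocation:
  Refinery1→Dover: 84 × $11 = $924
  Refinery2→Waco: 29 × $4 = $116
  Refinery2→Dover: 15 × $20 = $300
  Refinery3→Dover: 92 × $19 = $1748
  Refinery4→Boise: 19 × $7 = $133
  Refinery4→Dover: 37 × $18 = $666
Total = 924 + 116 + 300 + 1748 + 133 + 666 = $3887.
(Supply check: Refinery1 ships 84; Refinery2 ships 44; Refinery3 ships 92; Refinery4 ships 56.)

3887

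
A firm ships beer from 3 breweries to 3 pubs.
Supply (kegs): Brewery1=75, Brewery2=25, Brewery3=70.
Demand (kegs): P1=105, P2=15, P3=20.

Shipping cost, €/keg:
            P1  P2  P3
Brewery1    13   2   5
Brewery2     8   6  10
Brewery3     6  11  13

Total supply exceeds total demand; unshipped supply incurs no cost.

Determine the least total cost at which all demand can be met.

Optimal allocation:
  Brewery1->P1: 10 × €13 = €130
  Brewery1->P2: 15 × €2 = €30
  Brewery1->P3: 20 × €5 = €100
  Brewery2->P1: 25 × €8 = €200
  Brewery3->P1: 70 × €6 = €420
Total = 130 + 30 + 100 + 200 + 420 = €880.

880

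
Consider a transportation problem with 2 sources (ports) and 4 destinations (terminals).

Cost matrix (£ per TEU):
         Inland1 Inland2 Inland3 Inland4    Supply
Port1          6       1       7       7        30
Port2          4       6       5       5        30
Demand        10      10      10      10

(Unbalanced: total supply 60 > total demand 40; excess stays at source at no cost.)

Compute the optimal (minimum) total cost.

An optimal shipping plan:
  Port1->Inland2: 10 × £1 = £10
  Port2->Inland1: 10 × £4 = £40
  Port2->Inland3: 10 × £5 = £50
  Port2->Inland4: 10 × £5 = £50
Total = 10 + 40 + 50 + 50 = £150.
(Supply check: Port1 ships 10; Port2 ships 30.)

150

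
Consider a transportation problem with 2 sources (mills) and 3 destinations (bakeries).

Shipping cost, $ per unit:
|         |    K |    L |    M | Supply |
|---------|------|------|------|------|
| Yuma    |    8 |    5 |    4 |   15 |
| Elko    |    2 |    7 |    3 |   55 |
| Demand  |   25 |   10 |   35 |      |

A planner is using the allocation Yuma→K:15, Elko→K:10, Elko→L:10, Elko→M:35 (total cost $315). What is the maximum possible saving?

105

Current plan cost = 15·8 + 10·2 + 10·7 + 35·3 = $315.
Optimal plan:
  Yuma–L: 10 × $5 = $50
  Yuma–M: 5 × $4 = $20
  Elko–K: 25 × $2 = $50
  Elko–M: 30 × $3 = $90
Optimal cost = $210.
Saving = 315 − 210 = $105.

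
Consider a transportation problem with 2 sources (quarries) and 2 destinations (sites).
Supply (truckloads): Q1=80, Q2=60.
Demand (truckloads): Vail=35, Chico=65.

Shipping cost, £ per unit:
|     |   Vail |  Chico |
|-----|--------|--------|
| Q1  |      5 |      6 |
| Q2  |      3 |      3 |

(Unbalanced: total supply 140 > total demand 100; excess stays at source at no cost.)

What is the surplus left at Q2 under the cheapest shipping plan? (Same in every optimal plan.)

Minimum-cost shipments:
  Q1–Vail: 35 × £5 = £175
  Q1–Chico: 5 × £6 = £30
  Q2–Chico: 60 × £3 = £180
Total cost = £385.
Q2 ships 60 of its 60, leaving 0.

0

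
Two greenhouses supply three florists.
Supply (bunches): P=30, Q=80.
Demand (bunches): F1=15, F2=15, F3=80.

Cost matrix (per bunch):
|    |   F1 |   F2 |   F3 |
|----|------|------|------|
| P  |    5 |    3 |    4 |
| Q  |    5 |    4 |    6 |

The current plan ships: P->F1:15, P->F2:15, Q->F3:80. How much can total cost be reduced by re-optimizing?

Current plan cost = 15·5 + 15·3 + 80·6 = 600.
Optimal plan:
  P→F3: 30 × 4 = 120
  Q→F1: 15 × 5 = 75
  Q→F2: 15 × 4 = 60
  Q→F3: 50 × 6 = 300
Optimal cost = 555.
Saving = 600 − 555 = 45.

45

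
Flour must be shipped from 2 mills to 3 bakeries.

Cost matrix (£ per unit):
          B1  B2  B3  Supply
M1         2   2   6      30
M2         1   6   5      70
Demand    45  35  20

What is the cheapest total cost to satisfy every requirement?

One minimum-cost allocation:
  M1→B2: 30 × £2 = £60
  M2→B1: 45 × £1 = £45
  M2→B2: 5 × £6 = £30
  M2→B3: 20 × £5 = £100
Total = 60 + 45 + 30 + 100 = £235.

235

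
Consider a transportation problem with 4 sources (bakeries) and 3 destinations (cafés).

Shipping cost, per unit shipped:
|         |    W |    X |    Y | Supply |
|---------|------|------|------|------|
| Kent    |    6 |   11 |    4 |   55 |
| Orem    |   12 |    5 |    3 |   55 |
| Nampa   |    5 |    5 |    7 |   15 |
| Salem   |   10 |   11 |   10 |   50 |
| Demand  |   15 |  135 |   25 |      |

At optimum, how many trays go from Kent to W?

15

Solving gives:
  Kent–W: 15 × 6 = 90
  Kent–X: 15 × 11 = 165
  Kent–Y: 25 × 4 = 100
  Orem–X: 55 × 5 = 275
  Nampa–X: 15 × 5 = 75
  Salem–X: 50 × 11 = 550
Total cost = 1255.
So Kent→W carries 15 trays.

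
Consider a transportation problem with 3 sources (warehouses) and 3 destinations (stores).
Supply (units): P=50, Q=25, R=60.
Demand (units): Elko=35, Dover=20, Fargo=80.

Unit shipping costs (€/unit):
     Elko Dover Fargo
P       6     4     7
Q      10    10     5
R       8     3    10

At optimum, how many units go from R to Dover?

Optimal shipments:
  P–Fargo: 50 units
  Q–Fargo: 25 units
  R–Elko: 35 units
  R–Dover: 20 units
  R–Fargo: 5 units
Total cost = €865.
So R→Dover carries 20 units.

20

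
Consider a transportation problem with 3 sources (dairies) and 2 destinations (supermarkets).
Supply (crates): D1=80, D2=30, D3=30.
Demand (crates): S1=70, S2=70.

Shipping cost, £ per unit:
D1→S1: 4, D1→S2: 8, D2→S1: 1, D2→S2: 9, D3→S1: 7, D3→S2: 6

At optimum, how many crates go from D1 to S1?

Optimal shipments:
  D1→S1: 40 crates
  D1→S2: 40 crates
  D2→S1: 30 crates
  D3→S2: 30 crates
Total cost = £690.
So D1→S1 carries 40 crates.

40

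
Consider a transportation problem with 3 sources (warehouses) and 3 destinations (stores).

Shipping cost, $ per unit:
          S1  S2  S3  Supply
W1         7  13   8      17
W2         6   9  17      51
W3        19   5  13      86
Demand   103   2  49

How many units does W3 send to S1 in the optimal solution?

Optimal shipments:
  W1->S1: 17 × $7 = $119
  W2->S1: 51 × $6 = $306
  W3->S1: 35 × $19 = $665
  W3->S2: 2 × $5 = $10
  W3->S3: 49 × $13 = $637
Total cost = $1737.
So W3→S1 carries 35 units.

35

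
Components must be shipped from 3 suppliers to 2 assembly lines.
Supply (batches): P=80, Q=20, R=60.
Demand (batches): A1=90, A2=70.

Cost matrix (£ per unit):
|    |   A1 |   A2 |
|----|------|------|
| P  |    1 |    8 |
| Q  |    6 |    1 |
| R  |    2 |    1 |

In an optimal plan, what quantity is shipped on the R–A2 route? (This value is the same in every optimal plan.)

Solving gives:
  P→A1: 80 × £1 = £80
  Q→A2: 20 × £1 = £20
  R→A1: 10 × £2 = £20
  R→A2: 50 × £1 = £50
Total cost = £170.
So R→A2 carries 50 batches.

50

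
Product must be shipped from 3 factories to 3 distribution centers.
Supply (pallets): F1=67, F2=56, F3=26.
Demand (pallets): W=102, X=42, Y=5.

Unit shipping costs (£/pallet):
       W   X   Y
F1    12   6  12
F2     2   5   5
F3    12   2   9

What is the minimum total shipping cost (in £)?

872

One minimum-cost allocation:
  F1–W: 46 × £12 = £552
  F1–X: 16 × £6 = £96
  F1–Y: 5 × £12 = £60
  F2–W: 56 × £2 = £112
  F3–X: 26 × £2 = £52
Total = 552 + 96 + 60 + 112 + 52 = £872.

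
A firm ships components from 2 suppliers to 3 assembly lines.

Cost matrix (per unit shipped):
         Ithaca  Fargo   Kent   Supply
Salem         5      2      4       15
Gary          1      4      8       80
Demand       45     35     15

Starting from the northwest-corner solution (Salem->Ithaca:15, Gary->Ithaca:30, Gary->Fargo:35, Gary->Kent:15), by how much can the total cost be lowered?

Current plan cost = 15·5 + 30·1 + 35·4 + 15·8 = 365.
Optimal plan:
  Salem–Kent: 15 × 4 = 60
  Gary–Ithaca: 45 × 1 = 45
  Gary–Fargo: 35 × 4 = 140
Optimal cost = 245.
Saving = 365 − 245 = 120.

120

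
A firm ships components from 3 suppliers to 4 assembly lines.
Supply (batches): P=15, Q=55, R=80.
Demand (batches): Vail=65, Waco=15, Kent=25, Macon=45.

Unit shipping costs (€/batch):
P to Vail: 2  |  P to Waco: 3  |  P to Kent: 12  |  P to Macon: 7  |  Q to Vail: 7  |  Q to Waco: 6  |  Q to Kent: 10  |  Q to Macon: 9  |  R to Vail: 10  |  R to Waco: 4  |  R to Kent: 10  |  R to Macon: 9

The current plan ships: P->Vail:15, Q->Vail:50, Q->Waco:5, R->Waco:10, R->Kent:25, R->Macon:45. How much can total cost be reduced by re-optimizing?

Current plan cost = 15·2 + 50·7 + 5·6 + 10·4 + 25·10 + 45·9 = €1105.
Optimal plan:
  P to Vail: 15 × €2 = €30
  Q to Vail: 50 × €7 = €350
  Q to Macon: 5 × €9 = €45
  R to Waco: 15 × €4 = €60
  R to Kent: 25 × €10 = €250
  R to Macon: 40 × €9 = €360
Optimal cost = €1095.
Saving = 1105 − 1095 = €10.

10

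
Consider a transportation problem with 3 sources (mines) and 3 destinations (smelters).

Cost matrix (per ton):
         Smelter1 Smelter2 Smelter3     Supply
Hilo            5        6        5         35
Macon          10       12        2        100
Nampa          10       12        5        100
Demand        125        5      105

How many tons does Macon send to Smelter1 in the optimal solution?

0

Optimal shipments:
  Hilo->Smelter1: 30 × 5 = 150
  Hilo->Smelter2: 5 × 6 = 30
  Macon->Smelter3: 100 × 2 = 200
  Nampa->Smelter1: 95 × 10 = 950
  Nampa->Smelter3: 5 × 5 = 25
Total cost = 1355.
The route Macon→Smelter1 is not used.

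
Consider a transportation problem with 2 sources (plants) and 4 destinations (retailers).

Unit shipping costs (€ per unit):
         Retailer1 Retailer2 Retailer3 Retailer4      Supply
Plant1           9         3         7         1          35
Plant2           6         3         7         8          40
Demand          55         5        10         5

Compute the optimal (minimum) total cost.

An optimal shipping plan:
  Plant1 to Retailer1: 15 units
  Plant1 to Retailer2: 5 units
  Plant1 to Retailer3: 10 units
  Plant1 to Retailer4: 5 units
  Plant2 to Retailer1: 40 units
Total cost = €465.
(Supply check: Plant1 ships 35; Plant2 ships 40.)

465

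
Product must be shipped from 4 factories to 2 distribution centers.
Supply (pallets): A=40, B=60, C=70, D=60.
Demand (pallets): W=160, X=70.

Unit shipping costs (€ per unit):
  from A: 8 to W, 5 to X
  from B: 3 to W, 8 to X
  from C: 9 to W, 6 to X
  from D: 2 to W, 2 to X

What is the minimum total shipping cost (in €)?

A cheapest plan:
  A to W: 40 × €8 = €320
  B to W: 60 × €3 = €180
  C to X: 70 × €6 = €420
  D to W: 60 × €2 = €120
Total = 320 + 180 + 420 + 120 = €1040.

1040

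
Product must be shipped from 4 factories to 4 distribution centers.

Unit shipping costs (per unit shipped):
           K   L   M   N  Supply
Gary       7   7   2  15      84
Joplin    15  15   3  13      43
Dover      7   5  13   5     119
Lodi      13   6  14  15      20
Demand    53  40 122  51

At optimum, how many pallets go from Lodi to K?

Solving gives:
  Gary→K: 5 × 7 = 35
  Gary→M: 79 × 2 = 158
  Joplin→M: 43 × 3 = 129
  Dover→K: 48 × 7 = 336
  Dover→L: 20 × 5 = 100
  Dover→N: 51 × 5 = 255
  Lodi→L: 20 × 6 = 120
Total cost = 1133.
The route Lodi→K is not used.

0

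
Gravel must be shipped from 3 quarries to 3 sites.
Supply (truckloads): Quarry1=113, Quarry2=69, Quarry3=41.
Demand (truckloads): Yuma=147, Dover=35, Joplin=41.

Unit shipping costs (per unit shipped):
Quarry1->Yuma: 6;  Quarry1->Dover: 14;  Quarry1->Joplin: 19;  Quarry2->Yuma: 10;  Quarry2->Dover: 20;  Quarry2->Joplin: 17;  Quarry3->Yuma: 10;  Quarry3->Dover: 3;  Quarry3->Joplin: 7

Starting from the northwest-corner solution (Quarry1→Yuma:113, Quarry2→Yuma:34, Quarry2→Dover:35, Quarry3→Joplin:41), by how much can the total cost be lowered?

245

Current plan cost = 113·6 + 34·10 + 35·20 + 41·7 = 2005.
Optimal plan:
  Quarry1–Yuma: 113 × 6 = 678
  Quarry2–Yuma: 34 × 10 = 340
  Quarry2–Joplin: 35 × 17 = 595
  Quarry3–Dover: 35 × 3 = 105
  Quarry3–Joplin: 6 × 7 = 42
Optimal cost = 1760.
Saving = 2005 − 1760 = 245.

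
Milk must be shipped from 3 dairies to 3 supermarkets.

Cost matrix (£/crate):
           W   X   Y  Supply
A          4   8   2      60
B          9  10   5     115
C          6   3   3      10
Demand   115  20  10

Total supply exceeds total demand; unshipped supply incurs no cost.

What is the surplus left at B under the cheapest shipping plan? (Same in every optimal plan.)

An optimal plan:
  A to W: 60 × £4 = £240
  B to W: 55 × £9 = £495
  B to X: 10 × £10 = £100
  B to Y: 10 × £5 = £50
  C to X: 10 × £3 = £30
Total cost = £915.
B ships 75 of its 115, leaving 40.

40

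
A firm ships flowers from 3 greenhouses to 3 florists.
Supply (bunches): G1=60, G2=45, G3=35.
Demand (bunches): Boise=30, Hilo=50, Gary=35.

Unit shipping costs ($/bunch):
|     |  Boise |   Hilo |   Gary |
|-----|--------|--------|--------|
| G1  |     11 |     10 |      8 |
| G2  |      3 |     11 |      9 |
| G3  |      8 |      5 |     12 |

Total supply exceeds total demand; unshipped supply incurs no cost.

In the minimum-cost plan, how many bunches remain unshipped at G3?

0

An optimal plan:
  G1→Hilo: 15 × $10 = $150
  G1→Gary: 35 × $8 = $280
  G2→Boise: 30 × $3 = $90
  G3→Hilo: 35 × $5 = $175
Total cost = $695.
G3 ships 35 of its 35, leaving 0.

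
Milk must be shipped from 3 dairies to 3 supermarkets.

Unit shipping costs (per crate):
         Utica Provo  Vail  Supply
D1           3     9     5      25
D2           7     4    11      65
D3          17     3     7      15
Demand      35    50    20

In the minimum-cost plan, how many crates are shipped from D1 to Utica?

20

The minimum-cost plan:
  D1–Utica: 20 × 3 = 60
  D1–Vail: 5 × 5 = 25
  D2–Utica: 15 × 7 = 105
  D2–Provo: 50 × 4 = 200
  D3–Vail: 15 × 7 = 105
Total cost = 495.
So D1→Utica carries 20 crates.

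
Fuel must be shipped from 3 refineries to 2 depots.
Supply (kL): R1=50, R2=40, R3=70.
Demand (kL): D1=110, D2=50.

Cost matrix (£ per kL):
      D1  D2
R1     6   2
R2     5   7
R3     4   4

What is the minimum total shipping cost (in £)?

A cheapest plan:
  R1->D2: 50 × £2 = £100
  R2->D1: 40 × £5 = £200
  R3->D1: 70 × £4 = £280
Total = 100 + 200 + 280 = £580.

580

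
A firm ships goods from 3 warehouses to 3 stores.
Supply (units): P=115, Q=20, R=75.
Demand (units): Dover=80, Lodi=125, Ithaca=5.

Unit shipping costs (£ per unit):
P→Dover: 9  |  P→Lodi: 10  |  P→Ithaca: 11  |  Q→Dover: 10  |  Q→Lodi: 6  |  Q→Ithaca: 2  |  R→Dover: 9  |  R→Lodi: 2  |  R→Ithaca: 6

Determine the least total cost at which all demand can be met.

1320

Optimal allocation:
  P->Dover: 80 units
  P->Lodi: 35 units
  Q->Lodi: 15 units
  Q->Ithaca: 5 units
  R->Lodi: 75 units
Total cost = £1320.
(Supply check: P ships 115; Q ships 20; R ships 75.)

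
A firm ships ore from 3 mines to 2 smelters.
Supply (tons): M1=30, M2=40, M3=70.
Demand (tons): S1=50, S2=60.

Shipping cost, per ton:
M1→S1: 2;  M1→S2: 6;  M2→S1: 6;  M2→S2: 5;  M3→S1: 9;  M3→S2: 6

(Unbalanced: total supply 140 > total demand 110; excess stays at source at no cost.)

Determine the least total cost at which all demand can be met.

One minimum-cost allocation:
  M1–S1: 30 × 2 = 60
  M2–S1: 20 × 6 = 120
  M2–S2: 20 × 5 = 100
  M3–S2: 40 × 6 = 240
Total = 60 + 120 + 100 + 240 = 520.

520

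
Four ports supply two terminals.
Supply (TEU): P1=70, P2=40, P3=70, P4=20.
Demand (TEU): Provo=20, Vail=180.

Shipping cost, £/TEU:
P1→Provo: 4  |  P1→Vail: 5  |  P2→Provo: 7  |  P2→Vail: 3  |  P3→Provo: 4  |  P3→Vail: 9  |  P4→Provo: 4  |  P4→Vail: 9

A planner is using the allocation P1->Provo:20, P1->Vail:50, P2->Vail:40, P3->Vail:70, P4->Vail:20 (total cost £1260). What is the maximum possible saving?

80

Current plan cost = 20·4 + 50·5 + 40·3 + 70·9 + 20·9 = £1260.
Optimal plan:
  P1→Vail: 70 × £5 = £350
  P2→Vail: 40 × £3 = £120
  P3→Provo: 20 × £4 = £80
  P3→Vail: 50 × £9 = £450
  P4→Vail: 20 × £9 = £180
Optimal cost = £1180.
Saving = 1260 − 1180 = £80.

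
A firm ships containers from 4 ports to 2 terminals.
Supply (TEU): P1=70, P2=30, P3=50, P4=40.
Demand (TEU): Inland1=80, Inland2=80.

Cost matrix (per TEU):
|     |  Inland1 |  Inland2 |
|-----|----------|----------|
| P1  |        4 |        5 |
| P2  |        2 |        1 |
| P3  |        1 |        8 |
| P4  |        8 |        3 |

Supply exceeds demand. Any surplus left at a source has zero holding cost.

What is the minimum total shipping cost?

Optimal allocation:
  P1 to Inland1: 30 × 4 = 120
  P1 to Inland2: 10 × 5 = 50
  P2 to Inland2: 30 × 1 = 30
  P3 to Inland1: 50 × 1 = 50
  P4 to Inland2: 40 × 3 = 120
Total = 120 + 50 + 30 + 50 + 120 = 370.

370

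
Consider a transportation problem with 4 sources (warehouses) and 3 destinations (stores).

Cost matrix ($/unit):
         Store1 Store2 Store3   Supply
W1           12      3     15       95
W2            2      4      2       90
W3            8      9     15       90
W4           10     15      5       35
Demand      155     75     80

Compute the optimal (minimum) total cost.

1540

Optimal allocation:
  W1->Store1: 20 units
  W1->Store2: 75 units
  W2->Store1: 45 units
  W2->Store3: 45 units
  W3->Store1: 90 units
  W4->Store3: 35 units
Total cost = $1540.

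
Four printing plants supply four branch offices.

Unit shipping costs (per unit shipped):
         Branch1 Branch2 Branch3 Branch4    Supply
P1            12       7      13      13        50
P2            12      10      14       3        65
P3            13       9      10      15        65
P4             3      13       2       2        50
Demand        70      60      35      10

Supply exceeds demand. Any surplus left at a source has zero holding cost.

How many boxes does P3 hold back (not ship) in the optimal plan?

Minimum-cost shipments:
  P1→Branch2: 50 boxes
  P2→Branch1: 20 boxes
  P2→Branch4: 10 boxes
  P3→Branch2: 10 boxes
  P3→Branch3: 35 boxes
  P4→Branch1: 50 boxes
Total cost = 1210.
P3 ships 45 of its 65, leaving 20.

20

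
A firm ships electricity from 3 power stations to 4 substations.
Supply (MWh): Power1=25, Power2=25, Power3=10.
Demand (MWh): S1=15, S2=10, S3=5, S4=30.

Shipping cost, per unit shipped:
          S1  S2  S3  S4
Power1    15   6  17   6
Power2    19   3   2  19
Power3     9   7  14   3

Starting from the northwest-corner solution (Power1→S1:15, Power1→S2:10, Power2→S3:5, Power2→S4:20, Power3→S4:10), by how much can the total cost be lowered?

Current plan cost = 15·15 + 10·6 + 5·2 + 20·19 + 10·3 = 705.
Optimal plan:
  Power1→S4: 25 × 6 = 150
  Power2→S1: 10 × 19 = 190
  Power2→S2: 10 × 3 = 30
  Power2→S3: 5 × 2 = 10
  Power3→S1: 5 × 9 = 45
  Power3→S4: 5 × 3 = 15
Optimal cost = 440.
Saving = 705 − 440 = 265.

265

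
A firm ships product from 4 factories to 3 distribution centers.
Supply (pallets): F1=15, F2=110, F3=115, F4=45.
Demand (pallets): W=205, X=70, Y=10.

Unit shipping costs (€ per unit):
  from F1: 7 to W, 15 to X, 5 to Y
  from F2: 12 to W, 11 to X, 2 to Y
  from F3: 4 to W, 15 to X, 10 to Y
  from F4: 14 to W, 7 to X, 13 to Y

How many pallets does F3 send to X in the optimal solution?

0

The minimum-cost plan:
  F1->W: 15 pallets
  F2->W: 75 pallets
  F2->X: 25 pallets
  F2->Y: 10 pallets
  F3->W: 115 pallets
  F4->X: 45 pallets
Total cost = €2075.
The route F3→X is not used.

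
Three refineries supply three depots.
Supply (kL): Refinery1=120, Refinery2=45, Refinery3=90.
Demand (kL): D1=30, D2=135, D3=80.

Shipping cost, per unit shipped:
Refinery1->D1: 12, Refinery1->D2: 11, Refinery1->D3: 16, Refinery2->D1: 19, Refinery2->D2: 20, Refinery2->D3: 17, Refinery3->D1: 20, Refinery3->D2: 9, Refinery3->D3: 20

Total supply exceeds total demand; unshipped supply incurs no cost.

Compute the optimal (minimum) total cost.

2980

An optimal shipping plan:
  Refinery1 to D1: 30 × 12 = 360
  Refinery1 to D2: 45 × 11 = 495
  Refinery1 to D3: 45 × 16 = 720
  Refinery2 to D3: 35 × 17 = 595
  Refinery3 to D2: 90 × 9 = 810
Total = 360 + 495 + 720 + 595 + 810 = 2980.
(Supply check: Refinery1 ships 120; Refinery2 ships 35; Refinery3 ships 90.)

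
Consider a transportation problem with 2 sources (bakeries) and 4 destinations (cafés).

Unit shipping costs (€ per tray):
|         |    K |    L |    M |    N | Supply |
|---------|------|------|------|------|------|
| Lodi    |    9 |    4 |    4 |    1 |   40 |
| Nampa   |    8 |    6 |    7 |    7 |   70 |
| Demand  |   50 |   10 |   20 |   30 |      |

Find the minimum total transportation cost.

600

A cheapest plan:
  Lodi–M: 10 × €4 = €40
  Lodi–N: 30 × €1 = €30
  Nampa–K: 50 × €8 = €400
  Nampa–L: 10 × €6 = €60
  Nampa–M: 10 × €7 = €70
Total = 40 + 30 + 400 + 60 + 70 = €600.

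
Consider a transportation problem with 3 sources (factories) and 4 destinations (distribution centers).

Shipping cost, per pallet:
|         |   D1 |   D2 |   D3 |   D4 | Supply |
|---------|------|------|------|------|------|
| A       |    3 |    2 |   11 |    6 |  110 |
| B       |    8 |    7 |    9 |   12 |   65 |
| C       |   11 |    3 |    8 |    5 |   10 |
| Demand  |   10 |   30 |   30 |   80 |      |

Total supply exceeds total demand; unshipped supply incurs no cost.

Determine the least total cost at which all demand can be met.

A cheapest plan:
  A to D1: 10 × 3 = 30
  A to D2: 30 × 2 = 60
  A to D4: 70 × 6 = 420
  B to D3: 30 × 9 = 270
  C to D4: 10 × 5 = 50
Total = 30 + 60 + 420 + 270 + 50 = 830.
(Supply check: A ships 110; B ships 30; C ships 10.)

830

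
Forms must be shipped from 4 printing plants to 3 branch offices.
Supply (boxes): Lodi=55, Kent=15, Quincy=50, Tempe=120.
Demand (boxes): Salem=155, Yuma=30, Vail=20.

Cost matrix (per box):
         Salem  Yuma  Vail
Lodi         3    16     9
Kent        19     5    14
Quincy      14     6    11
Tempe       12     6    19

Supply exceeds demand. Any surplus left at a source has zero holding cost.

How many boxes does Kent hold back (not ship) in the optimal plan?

0

An optimal plan:
  Lodi to Salem: 55 × 3 = 165
  Kent to Yuma: 15 × 5 = 75
  Quincy to Yuma: 15 × 6 = 90
  Quincy to Vail: 20 × 11 = 220
  Tempe to Salem: 100 × 12 = 1200
Total cost = 1750.
Kent ships 15 of its 15, leaving 0.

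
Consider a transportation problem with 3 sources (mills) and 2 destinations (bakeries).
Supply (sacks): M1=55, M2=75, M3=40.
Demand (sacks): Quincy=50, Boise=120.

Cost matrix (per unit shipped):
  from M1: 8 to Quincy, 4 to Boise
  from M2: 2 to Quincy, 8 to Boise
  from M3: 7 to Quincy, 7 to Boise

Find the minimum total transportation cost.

A cheapest plan:
  M1–Boise: 55 × 4 = 220
  M2–Quincy: 50 × 2 = 100
  M2–Boise: 25 × 8 = 200
  M3–Boise: 40 × 7 = 280
Total = 220 + 100 + 200 + 280 = 800.

800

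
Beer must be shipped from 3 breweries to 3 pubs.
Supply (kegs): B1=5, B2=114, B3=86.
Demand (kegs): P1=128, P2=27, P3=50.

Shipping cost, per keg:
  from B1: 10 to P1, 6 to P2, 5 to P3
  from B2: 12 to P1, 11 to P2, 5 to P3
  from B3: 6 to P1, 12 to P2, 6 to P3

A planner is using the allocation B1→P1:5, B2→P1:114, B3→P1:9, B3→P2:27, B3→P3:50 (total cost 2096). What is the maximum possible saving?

554

Current plan cost = 5·10 + 114·12 + 9·6 + 27·12 + 50·6 = 2096.
Optimal plan:
  B1->P2: 5 × 6 = 30
  B2->P1: 42 × 12 = 504
  B2->P2: 22 × 11 = 242
  B2->P3: 50 × 5 = 250
  B3->P1: 86 × 6 = 516
Optimal cost = 1542.
Saving = 2096 − 1542 = 554.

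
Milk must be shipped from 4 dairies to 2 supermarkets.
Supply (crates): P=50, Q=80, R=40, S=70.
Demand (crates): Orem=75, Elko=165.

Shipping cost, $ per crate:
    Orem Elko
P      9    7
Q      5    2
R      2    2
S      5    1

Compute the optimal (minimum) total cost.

730

An optimal shipping plan:
  P->Orem: 35 crates
  P->Elko: 15 crates
  Q->Elko: 80 crates
  R->Orem: 40 crates
  S->Elko: 70 crates
Total cost = $730.
(Supply check: P ships 50; Q ships 80; R ships 40; S ships 70.)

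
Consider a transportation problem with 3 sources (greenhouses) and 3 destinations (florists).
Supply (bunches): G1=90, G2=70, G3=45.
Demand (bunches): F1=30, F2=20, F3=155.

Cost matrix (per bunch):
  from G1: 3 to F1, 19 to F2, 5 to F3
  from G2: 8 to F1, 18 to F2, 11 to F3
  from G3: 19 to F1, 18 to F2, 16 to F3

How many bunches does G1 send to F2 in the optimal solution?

0

Optimal shipments:
  G1→F3: 90 × 5 = 450
  G2→F1: 30 × 8 = 240
  G2→F3: 40 × 11 = 440
  G3→F2: 20 × 18 = 360
  G3→F3: 25 × 16 = 400
Total cost = 1890.
The route G1→F2 is not used.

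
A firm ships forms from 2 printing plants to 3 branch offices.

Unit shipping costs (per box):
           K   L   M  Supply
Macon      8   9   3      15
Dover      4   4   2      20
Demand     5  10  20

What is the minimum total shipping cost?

115

An optimal shipping plan:
  Macon→M: 15 × 3 = 45
  Dover→K: 5 × 4 = 20
  Dover→L: 10 × 4 = 40
  Dover→M: 5 × 2 = 10
Total = 45 + 20 + 40 + 10 = 115.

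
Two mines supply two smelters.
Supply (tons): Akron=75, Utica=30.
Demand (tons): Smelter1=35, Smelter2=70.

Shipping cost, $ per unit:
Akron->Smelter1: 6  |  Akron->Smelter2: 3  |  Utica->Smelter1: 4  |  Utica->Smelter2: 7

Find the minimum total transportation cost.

One minimum-cost allocation:
  Akron to Smelter1: 5 × $6 = $30
  Akron to Smelter2: 70 × $3 = $210
  Utica to Smelter1: 30 × $4 = $120
Total = 30 + 210 + 120 = $360.
(Supply check: Akron ships 75; Utica ships 30.)

360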